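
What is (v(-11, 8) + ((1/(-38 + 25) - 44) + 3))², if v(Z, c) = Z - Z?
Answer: 285156/169 ≈ 1687.3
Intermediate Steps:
v(Z, c) = 0
(v(-11, 8) + ((1/(-38 + 25) - 44) + 3))² = (0 + ((1/(-38 + 25) - 44) + 3))² = (0 + ((1/(-13) - 44) + 3))² = (0 + ((-1/13 - 44) + 3))² = (0 + (-573/13 + 3))² = (0 - 534/13)² = (-534/13)² = 285156/169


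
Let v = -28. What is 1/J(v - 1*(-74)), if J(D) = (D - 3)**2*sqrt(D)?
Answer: sqrt(46)/85054 ≈ 7.9741e-5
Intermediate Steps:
J(D) = sqrt(D)*(-3 + D)**2 (J(D) = (-3 + D)**2*sqrt(D) = sqrt(D)*(-3 + D)**2)
1/J(v - 1*(-74)) = 1/(sqrt(-28 - 1*(-74))*(-3 + (-28 - 1*(-74)))**2) = 1/(sqrt(-28 + 74)*(-3 + (-28 + 74))**2) = 1/(sqrt(46)*(-3 + 46)**2) = 1/(sqrt(46)*43**2) = 1/(sqrt(46)*1849) = 1/(1849*sqrt(46)) = sqrt(46)/85054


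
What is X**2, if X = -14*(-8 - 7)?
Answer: 44100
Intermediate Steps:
X = 210 (X = -14*(-15) = 210)
X**2 = 210**2 = 44100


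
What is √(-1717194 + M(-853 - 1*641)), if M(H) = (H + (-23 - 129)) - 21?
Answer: I*√1718861 ≈ 1311.1*I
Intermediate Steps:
M(H) = -173 + H (M(H) = (H - 152) - 21 = (-152 + H) - 21 = -173 + H)
√(-1717194 + M(-853 - 1*641)) = √(-1717194 + (-173 + (-853 - 1*641))) = √(-1717194 + (-173 + (-853 - 641))) = √(-1717194 + (-173 - 1494)) = √(-1717194 - 1667) = √(-1718861) = I*√1718861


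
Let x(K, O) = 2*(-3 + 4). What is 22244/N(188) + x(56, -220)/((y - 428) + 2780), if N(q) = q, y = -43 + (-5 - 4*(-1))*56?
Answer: 12529027/105891 ≈ 118.32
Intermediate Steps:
y = -99 (y = -43 + (-5 + 4)*56 = -43 - 1*56 = -43 - 56 = -99)
x(K, O) = 2 (x(K, O) = 2*1 = 2)
22244/N(188) + x(56, -220)/((y - 428) + 2780) = 22244/188 + 2/((-99 - 428) + 2780) = 22244*(1/188) + 2/(-527 + 2780) = 5561/47 + 2/2253 = 12529027/105891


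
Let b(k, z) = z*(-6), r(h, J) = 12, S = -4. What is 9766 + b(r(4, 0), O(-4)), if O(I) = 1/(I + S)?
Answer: 39067/4 ≈ 9766.8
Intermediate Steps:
O(I) = 1/(-4 + I) (O(I) = 1/(I - 4) = 1/(-4 + I))
b(k, z) = -6*z
9766 + b(r(4, 0), O(-4)) = 9766 - 6/(-4 - 4) = 9766 - 6/(-8) = 9766 - 6*(-⅛) = 9766 + ¾ = 39067/4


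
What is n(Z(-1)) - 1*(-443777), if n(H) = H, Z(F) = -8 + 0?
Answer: 443769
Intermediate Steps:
Z(F) = -8
n(Z(-1)) - 1*(-443777) = -8 - 1*(-443777) = -8 + 443777 = 443769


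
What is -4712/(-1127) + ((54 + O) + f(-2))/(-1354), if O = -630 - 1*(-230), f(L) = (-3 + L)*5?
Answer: 6798165/1525958 ≈ 4.4550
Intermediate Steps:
f(L) = -15 + 5*L
O = -400 (O = -630 + 230 = -400)
-4712/(-1127) + ((54 + O) + f(-2))/(-1354) = -4712/(-1127) + ((54 - 400) + (-15 + 5*(-2)))/(-1354) = -4712*(-1/1127) + (-346 + (-15 - 10))*(-1/1354) = 4712/1127 + (-346 - 25)*(-1/1354) = 4712/1127 - 371*(-1/1354) = 4712/1127 + 371/1354 = 6798165/1525958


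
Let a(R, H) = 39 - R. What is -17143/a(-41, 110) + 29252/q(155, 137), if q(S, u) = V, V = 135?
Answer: 5171/2160 ≈ 2.3940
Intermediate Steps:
q(S, u) = 135
-17143/a(-41, 110) + 29252/q(155, 137) = -17143/(39 - 1*(-41)) + 29252/135 = -17143/(39 + 41) + 29252*(1/135) = -17143/80 + 29252/135 = 5171/2160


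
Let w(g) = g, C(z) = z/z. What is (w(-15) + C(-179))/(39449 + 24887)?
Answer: -7/32168 ≈ -0.00021761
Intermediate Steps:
C(z) = 1
(w(-15) + C(-179))/(39449 + 24887) = (-15 + 1)/(39449 + 24887) = -14/64336 = -14*1/64336 = -7/32168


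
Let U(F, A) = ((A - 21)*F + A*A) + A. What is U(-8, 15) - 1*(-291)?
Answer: 579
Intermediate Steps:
U(F, A) = A + A² + F*(-21 + A) (U(F, A) = ((-21 + A)*F + A²) + A = (F*(-21 + A) + A²) + A = (A² + F*(-21 + A)) + A = A + A² + F*(-21 + A))
U(-8, 15) - 1*(-291) = (15 + 15² - 21*(-8) + 15*(-8)) - 1*(-291) = (15 + 225 + 168 - 120) + 291 = 288 + 291 = 579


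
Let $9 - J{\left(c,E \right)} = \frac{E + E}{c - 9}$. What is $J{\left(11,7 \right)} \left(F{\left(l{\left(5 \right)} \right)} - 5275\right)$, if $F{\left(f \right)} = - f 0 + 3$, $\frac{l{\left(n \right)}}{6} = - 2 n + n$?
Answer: $-10544$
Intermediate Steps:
$J{\left(c,E \right)} = 9 - \frac{2 E}{-9 + c}$ ($J{\left(c,E \right)} = 9 - \frac{E + E}{c - 9} = 9 - \frac{2 E}{-9 + c}$)
$l{\left(n \right)} = - 6 n$ ($l{\left(n \right)} = 6 \left(- 2 n + n\right) = 6 \left(- n\right) = - 6 n$)
$F{\left(f \right)} = 3$ ($F{\left(f \right)} = \left(-1\right) 0 + 3 = 0 + 3 = 3$)
$J{\left(11,7 \right)} \left(F{\left(l{\left(5 \right)} \right)} - 5275\right) = \frac{-81 - 14 + 9 \cdot 11}{-9 + 11} \left(3 - 5275\right) = \frac{-81 - 14 + 99}{2} \left(3 - 5275\right) = \frac{1}{2} \cdot 4 \left(-5272\right) = 2 \left(-5272\right) = -10544$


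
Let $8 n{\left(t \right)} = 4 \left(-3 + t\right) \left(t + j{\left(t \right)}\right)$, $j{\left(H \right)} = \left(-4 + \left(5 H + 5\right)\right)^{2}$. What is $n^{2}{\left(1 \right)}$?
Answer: $1369$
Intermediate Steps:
$j{\left(H \right)} = \left(1 + 5 H\right)^{2}$ ($j{\left(H \right)} = \left(-4 + \left(5 + 5 H\right)\right)^{2} = \left(1 + 5 H\right)^{2}$)
$n{\left(t \right)} = \frac{\left(-3 + t\right) \left(t + \left(1 + 5 t\right)^{2}\right)}{2}$ ($n{\left(t \right)} = \frac{4 \left(-3 + t\right) \left(t + \left(1 + 5 t\right)^{2}\right)}{8} = \frac{\left(-3 + t\right) \left(t + \left(1 + 5 t\right)^{2}\right)}{2}$)
$n^{2}{\left(1 \right)} = \left(- \frac{3}{2} - 32 \cdot 1^{2} - 16 + \frac{25 \cdot 1^{3}}{2}\right)^{2} = \left(- \frac{3}{2} - 32 - 16 + \frac{25}{2} \cdot 1\right)^{2} = \left(- \frac{3}{2} - 32 - 16 + \frac{25}{2}\right)^{2} = \left(-37\right)^{2} = 1369$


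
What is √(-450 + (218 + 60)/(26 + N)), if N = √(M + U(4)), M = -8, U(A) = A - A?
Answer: √((-5711 - 450*I*√2)/(13 + I*√2)) ≈ 0.0274 - 20.963*I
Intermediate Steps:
U(A) = 0
N = 2*I*√2 (N = √(-8 + 0) = √(-8) = 2*I*√2 ≈ 2.8284*I)
√(-450 + (218 + 60)/(26 + N)) = √(-450 + (218 + 60)/(26 + 2*I*√2)) = √(-450 + 278/(26 + 2*I*√2))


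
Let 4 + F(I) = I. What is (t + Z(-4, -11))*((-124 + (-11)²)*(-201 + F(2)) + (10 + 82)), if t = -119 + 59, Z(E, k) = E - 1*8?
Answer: -50472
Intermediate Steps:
Z(E, k) = -8 + E (Z(E, k) = E - 8 = -8 + E)
F(I) = -4 + I
t = -60
(t + Z(-4, -11))*((-124 + (-11)²)*(-201 + F(2)) + (10 + 82)) = (-60 + (-8 - 4))*((-124 + (-11)²)*(-201 + (-4 + 2)) + (10 + 82)) = (-60 - 12)*((-124 + 121)*(-201 - 2) + 92) = -72*(-3*(-203) + 92) = -72*(609 + 92) = -72*701 = -50472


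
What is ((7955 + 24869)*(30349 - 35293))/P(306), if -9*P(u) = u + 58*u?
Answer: 81140928/1003 ≈ 80898.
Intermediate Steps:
P(u) = -59*u/9 (P(u) = -(u + 58*u)/9 = -59*u/9)
((7955 + 24869)*(30349 - 35293))/P(306) = ((7955 + 24869)*(30349 - 35293))/((-59/9*306)) = (32824*(-4944))/(-2006) = -162281856*(-1/2006) = 81140928/1003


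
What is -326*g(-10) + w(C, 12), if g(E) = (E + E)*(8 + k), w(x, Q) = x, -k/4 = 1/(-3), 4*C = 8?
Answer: 182566/3 ≈ 60855.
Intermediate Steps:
C = 2 (C = (¼)*8 = 2)
k = 4/3 (k = -4/(-3) = -4*(-⅓) = 4/3 ≈ 1.3333)
g(E) = 56*E/3 (g(E) = (E + E)*(8 + 4/3) = (2*E)*(28/3) = 56*E/3)
-326*g(-10) + w(C, 12) = -18256*(-10)/3 + 2 = -326*(-560/3) + 2 = 182560/3 + 2 = 182566/3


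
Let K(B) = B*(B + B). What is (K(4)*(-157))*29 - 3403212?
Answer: -3548908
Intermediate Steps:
K(B) = 2*B² (K(B) = B*(2*B) = 2*B²)
(K(4)*(-157))*29 - 3403212 = ((2*4²)*(-157))*29 - 3403212 = ((2*16)*(-157))*29 - 3403212 = (32*(-157))*29 - 3403212 = -5024*29 - 3403212 = -145696 - 3403212 = -3548908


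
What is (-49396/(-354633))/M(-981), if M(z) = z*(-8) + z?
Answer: 49396/2435264811 ≈ 2.0284e-5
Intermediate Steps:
M(z) = -7*z (M(z) = -8*z + z = -7*z)
(-49396/(-354633))/M(-981) = (-49396/(-354633))/((-7*(-981))) = -49396*(-1/354633)/6867 = (49396/354633)*(1/6867) = 49396/2435264811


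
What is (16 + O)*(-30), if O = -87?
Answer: 2130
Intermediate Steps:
(16 + O)*(-30) = (16 - 87)*(-30) = -71*(-30) = 2130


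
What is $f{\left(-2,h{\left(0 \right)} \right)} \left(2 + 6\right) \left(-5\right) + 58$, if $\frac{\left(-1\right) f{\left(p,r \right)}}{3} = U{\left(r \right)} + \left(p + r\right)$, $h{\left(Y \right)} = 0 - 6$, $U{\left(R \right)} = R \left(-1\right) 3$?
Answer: $1258$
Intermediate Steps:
$U{\left(R \right)} = - 3 R$ ($U{\left(R \right)} = - R 3 = - 3 R$)
$h{\left(Y \right)} = -6$ ($h{\left(Y \right)} = 0 - 6 = -6$)
$f{\left(p,r \right)} = - 3 p + 6 r$ ($f{\left(p,r \right)} = - 3 \left(- 3 r + \left(p + r\right)\right) = - 3 \left(p - 2 r\right) = - 3 p + 6 r$)
$f{\left(-2,h{\left(0 \right)} \right)} \left(2 + 6\right) \left(-5\right) + 58 = \left(\left(-3\right) \left(-2\right) + 6 \left(-6\right)\right) \left(2 + 6\right) \left(-5\right) + 58 = \left(6 - 36\right) 8 \left(-5\right) + 58 = \left(-30\right) \left(-40\right) + 58 = 1200 + 58 = 1258$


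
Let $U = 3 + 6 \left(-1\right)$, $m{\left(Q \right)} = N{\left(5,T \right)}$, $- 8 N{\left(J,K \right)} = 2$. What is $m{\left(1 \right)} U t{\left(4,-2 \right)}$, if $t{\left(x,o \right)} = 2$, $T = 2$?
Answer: $\frac{3}{2} \approx 1.5$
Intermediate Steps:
$N{\left(J,K \right)} = - \frac{1}{4}$ ($N{\left(J,K \right)} = \left(- \frac{1}{8}\right) 2 = - \frac{1}{4}$)
$m{\left(Q \right)} = - \frac{1}{4}$
$U = -3$ ($U = 3 - 6 = -3$)
$m{\left(1 \right)} U t{\left(4,-2 \right)} = \left(- \frac{1}{4}\right) \left(-3\right) 2 = \frac{3}{4} \cdot 2 = \frac{3}{2}$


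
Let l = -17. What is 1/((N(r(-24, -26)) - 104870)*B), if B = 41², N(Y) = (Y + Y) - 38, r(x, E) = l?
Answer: -1/176407502 ≈ -5.6687e-9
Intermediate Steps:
r(x, E) = -17
N(Y) = -38 + 2*Y (N(Y) = 2*Y - 38 = -38 + 2*Y)
B = 1681
1/((N(r(-24, -26)) - 104870)*B) = 1/(((-38 + 2*(-17)) - 104870)*1681) = (1/1681)/((-38 - 34) - 104870) = (1/1681)/(-72 - 104870) = (1/1681)/(-104942) = -1/104942*1/1681 = -1/176407502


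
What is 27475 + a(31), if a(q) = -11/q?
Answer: 851714/31 ≈ 27475.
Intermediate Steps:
27475 + a(31) = 27475 - 11/31 = 851714/31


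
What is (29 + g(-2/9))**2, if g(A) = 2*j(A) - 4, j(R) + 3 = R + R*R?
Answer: 2283121/6561 ≈ 347.98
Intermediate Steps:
j(R) = -3 + R + R**2 (j(R) = -3 + (R + R*R) = -3 + (R + R**2) = -3 + R + R**2)
g(A) = -10 + 2*A + 2*A**2 (g(A) = 2*(-3 + A + A**2) - 4 = (-6 + 2*A + 2*A**2) - 4 = -10 + 2*A + 2*A**2)
(29 + g(-2/9))**2 = (29 + (-10 + 2*(-2/9) + 2*(-2/9)**2))**2 = (29 + (-10 - 4/9 + 2*(4/81)))**2 = (29 + (-10 - 4/9 + 8/81))**2 = (29 - 838/81)**2 = (1511/81)**2 = 2283121/6561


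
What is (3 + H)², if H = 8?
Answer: 121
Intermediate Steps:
(3 + H)² = (3 + 8)² = 11² = 121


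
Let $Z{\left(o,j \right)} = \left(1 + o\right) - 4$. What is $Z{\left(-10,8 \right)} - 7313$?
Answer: $-7326$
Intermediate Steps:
$Z{\left(o,j \right)} = -3 + o$
$Z{\left(-10,8 \right)} - 7313 = \left(-3 - 10\right) - 7313 = -13 - 7313 = -7326$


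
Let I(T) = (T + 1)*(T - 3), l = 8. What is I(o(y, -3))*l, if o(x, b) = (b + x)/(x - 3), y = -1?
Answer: -32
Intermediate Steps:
o(x, b) = (b + x)/(-3 + x)
I(T) = (1 + T)*(-3 + T)
I(o(y, -3))*l = (-3 + ((-3 - 1)/(-3 - 1))² - 2*(-3 - 1)/(-3 - 1))*8 = (-3 + (-4/(-4))² - 2*(-4)/(-4))*8 = (-3 + (-¼*(-4))² - (-1)*(-4)/2)*8 = (-3 + 1² - 2*1)*8 = (-3 + 1 - 2)*8 = -4*8 = -32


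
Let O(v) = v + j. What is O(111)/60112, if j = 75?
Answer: 93/30056 ≈ 0.0030942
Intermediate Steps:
O(v) = 75 + v (O(v) = v + 75 = 75 + v)
O(111)/60112 = (75 + 111)/60112 = 186*(1/60112) = 93/30056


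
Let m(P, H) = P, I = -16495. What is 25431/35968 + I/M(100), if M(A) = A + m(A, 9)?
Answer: -14705149/179840 ≈ -81.768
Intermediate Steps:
M(A) = 2*A (M(A) = A + A = 2*A)
25431/35968 + I/M(100) = 25431/35968 - 16495/(2*100) = 25431*(1/35968) - 16495/200 = 25431/35968 - 16495*1/200 = 25431/35968 - 3299/40 = -14705149/179840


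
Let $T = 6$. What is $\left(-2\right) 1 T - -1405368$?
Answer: $1405356$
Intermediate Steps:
$\left(-2\right) 1 T - -1405368 = \left(-2\right) 1 \cdot 6 - -1405368 = \left(-2\right) 6 + 1405368 = -12 + 1405368 = 1405356$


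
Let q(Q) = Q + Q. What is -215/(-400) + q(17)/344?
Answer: 2189/3440 ≈ 0.63634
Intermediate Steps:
q(Q) = 2*Q
-215/(-400) + q(17)/344 = -215/(-400) + (2*17)/344 = -215*(-1/400) + 34*(1/344) = 43/80 + 17/172 = 2189/3440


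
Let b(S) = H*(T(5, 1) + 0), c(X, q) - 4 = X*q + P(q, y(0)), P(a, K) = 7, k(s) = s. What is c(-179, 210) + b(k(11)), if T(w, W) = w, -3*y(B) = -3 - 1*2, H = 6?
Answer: -37549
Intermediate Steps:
y(B) = 5/3 (y(B) = -(-3 - 1*2)/3 = -(-3 - 2)/3 = -⅓*(-5) = 5/3)
c(X, q) = 11 + X*q (c(X, q) = 4 + (X*q + 7) = 4 + (7 + X*q) = 11 + X*q)
b(S) = 30 (b(S) = 6*(5 + 0) = 6*5 = 30)
c(-179, 210) + b(k(11)) = (11 - 179*210) + 30 = (11 - 37590) + 30 = -37579 + 30 = -37549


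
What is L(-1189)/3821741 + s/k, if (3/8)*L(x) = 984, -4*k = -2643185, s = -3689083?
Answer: -56387943296572/10101568485085 ≈ -5.5821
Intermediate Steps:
k = 2643185/4 (k = -¼*(-2643185) = 2643185/4 ≈ 6.6080e+5)
L(x) = 2624 (L(x) = (8/3)*984 = 2624)
L(-1189)/3821741 + s/k = 2624/3821741 - 3689083/2643185/4 = 2624*(1/3821741) - 3689083*4/2643185 = 2624/3821741 - 14756332/2643185 = -56387943296572/10101568485085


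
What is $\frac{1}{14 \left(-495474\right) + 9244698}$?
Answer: $\frac{1}{2308062} \approx 4.3326 \cdot 10^{-7}$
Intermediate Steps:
$\frac{1}{14 \left(-495474\right) + 9244698} = \frac{1}{-6936636 + 9244698} = \frac{1}{2308062}$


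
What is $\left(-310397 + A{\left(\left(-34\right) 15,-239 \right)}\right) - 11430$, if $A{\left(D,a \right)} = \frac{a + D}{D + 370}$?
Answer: $- \frac{6436433}{20} \approx -3.2182 \cdot 10^{5}$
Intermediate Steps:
$A{\left(D,a \right)} = \frac{D + a}{370 + D}$
$\left(-310397 + A{\left(\left(-34\right) 15,-239 \right)}\right) - 11430 = \left(-310397 + \frac{\left(-34\right) 15 - 239}{370 - 510}\right) - 11430 = \left(-310397 + \frac{-510 - 239}{370 - 510}\right) - 11430 = \left(-310397 + \frac{1}{-140} \left(-749\right)\right) - 11430 = \left(-310397 - - \frac{107}{20}\right) - 11430 = \left(-310397 + \frac{107}{20}\right) - 11430 = - \frac{6207833}{20} - 11430 = - \frac{6436433}{20}$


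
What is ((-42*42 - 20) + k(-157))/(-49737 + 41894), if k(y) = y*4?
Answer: 2412/7843 ≈ 0.30754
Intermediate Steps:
k(y) = 4*y
((-42*42 - 20) + k(-157))/(-49737 + 41894) = ((-42*42 - 20) + 4*(-157))/(-49737 + 41894) = ((-1764 - 20) - 628)/(-7843) = (-1784 - 628)*(-1/7843) = -2412*(-1/7843) = 2412/7843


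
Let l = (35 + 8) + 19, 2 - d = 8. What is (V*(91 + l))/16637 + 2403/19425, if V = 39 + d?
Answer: 46018512/107724575 ≈ 0.42719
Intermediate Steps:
d = -6 (d = 2 - 1*8 = 2 - 8 = -6)
V = 33 (V = 39 - 6 = 33)
l = 62 (l = 43 + 19 = 62)
(V*(91 + l))/16637 + 2403/19425 = (33*(91 + 62))/16637 + 2403/19425 = (33*153)*(1/16637) + 2403*(1/19425) = 5049*(1/16637) + 801/6475 = 5049/16637 + 801/6475 = 46018512/107724575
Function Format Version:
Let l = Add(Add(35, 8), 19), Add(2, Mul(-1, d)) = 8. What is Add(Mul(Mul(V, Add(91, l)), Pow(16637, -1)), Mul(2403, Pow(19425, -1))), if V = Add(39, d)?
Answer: Rational(46018512, 107724575) ≈ 0.42719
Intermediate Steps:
d = -6 (d = Add(2, Mul(-1, 8)) = Add(2, -8) = -6)
V = 33 (V = Add(39, -6) = 33)
l = 62 (l = Add(43, 19) = 62)
Add(Mul(Mul(V, Add(91, l)), Pow(16637, -1)), Mul(2403, Pow(19425, -1))) = Add(Mul(Mul(33, Add(91, 62)), Pow(16637, -1)), Mul(2403, Pow(19425, -1))) = Add(Mul(Mul(33, 153), Rational(1, 16637)), Mul(2403, Rational(1, 19425))) = Add(Mul(5049, Rational(1, 16637)), Rational(801, 6475)) = Add(Rational(5049, 16637), Rational(801, 6475)) = Rational(46018512, 107724575)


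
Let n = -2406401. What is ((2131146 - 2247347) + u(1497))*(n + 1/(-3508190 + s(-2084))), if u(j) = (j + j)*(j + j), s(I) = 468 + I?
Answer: -74728820322185281845/3509806 ≈ -2.1291e+13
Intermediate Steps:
u(j) = 4*j**2 (u(j) = (2*j)*(2*j) = 4*j**2)
((2131146 - 2247347) + u(1497))*(n + 1/(-3508190 + s(-2084))) = ((2131146 - 2247347) + 4*1497**2)*(-2406401 + 1/(-3508190 + (468 - 2084))) = (-116201 + 4*2241009)*(-2406401 + 1/(-3508190 - 1616)) = (-116201 + 8964036)*(-2406401 + 1/(-3509806)) = 8847835*(-2406401 - 1/3509806) = 8847835*(-8446000668207/3509806) = -74728820322185281845/3509806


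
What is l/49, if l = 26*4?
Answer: 104/49 ≈ 2.1224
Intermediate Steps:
l = 104
l/49 = 104/49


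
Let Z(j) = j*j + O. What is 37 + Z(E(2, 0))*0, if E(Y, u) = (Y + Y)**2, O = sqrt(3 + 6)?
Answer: 37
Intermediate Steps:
O = 3 (O = sqrt(9) = 3)
E(Y, u) = 4*Y**2 (E(Y, u) = (2*Y)**2 = 4*Y**2)
Z(j) = 3 + j**2 (Z(j) = j*j + 3 = j**2 + 3 = 3 + j**2)
37 + Z(E(2, 0))*0 = 37 + (3 + (4*2**2)**2)*0 = 37 + (3 + (4*4)**2)*0 = 37 + (3 + 16**2)*0 = 37 + (3 + 256)*0 = 37 + 259*0 = 37 + 0 = 37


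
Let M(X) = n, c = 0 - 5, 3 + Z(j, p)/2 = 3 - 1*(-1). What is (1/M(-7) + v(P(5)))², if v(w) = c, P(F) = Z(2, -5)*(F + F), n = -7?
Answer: 1296/49 ≈ 26.449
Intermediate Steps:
Z(j, p) = 2 (Z(j, p) = -6 + 2*(3 - 1*(-1)) = -6 + 2*(3 + 1) = -6 + 2*4 = -6 + 8 = 2)
c = -5
P(F) = 4*F (P(F) = 2*(F + F) = 2*(2*F) = 4*F)
M(X) = -7
v(w) = -5
(1/M(-7) + v(P(5)))² = (1/(-7) - 5)² = (-⅐ - 5)² = (-36/7)² = 1296/49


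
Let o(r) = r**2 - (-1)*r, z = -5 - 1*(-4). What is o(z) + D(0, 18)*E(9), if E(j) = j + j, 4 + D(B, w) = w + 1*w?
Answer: 576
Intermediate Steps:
z = -1 (z = -5 + 4 = -1)
D(B, w) = -4 + 2*w (D(B, w) = -4 + (w + 1*w) = -4 + (w + w) = -4 + 2*w)
o(r) = r + r**2 (o(r) = r**2 + r = r + r**2)
E(j) = 2*j
o(z) + D(0, 18)*E(9) = -(1 - 1) + (-4 + 2*18)*(2*9) = -1*0 + (-4 + 36)*18 = 0 + 32*18 = 0 + 576 = 576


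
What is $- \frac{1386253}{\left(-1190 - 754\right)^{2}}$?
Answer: $- \frac{1386253}{3779136} \approx -0.36682$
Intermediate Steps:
$- \frac{1386253}{\left(-1190 - 754\right)^{2}} = - \frac{1386253}{\left(-1944\right)^{2}} = - \frac{1386253}{3779136}$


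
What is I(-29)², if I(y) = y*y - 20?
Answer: 674041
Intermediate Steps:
I(y) = -20 + y² (I(y) = y² - 20 = -20 + y²)
I(-29)² = (-20 + (-29)²)² = (-20 + 841)² = 821² = 674041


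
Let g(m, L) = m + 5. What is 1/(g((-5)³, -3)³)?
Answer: -1/1728000 ≈ -5.7870e-7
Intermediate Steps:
g(m, L) = 5 + m
1/(g((-5)³, -3)³) = 1/((5 + (-5)³)³) = 1/((5 - 125)³) = 1/((-120)³) = 1/(-1728000) = -1/1728000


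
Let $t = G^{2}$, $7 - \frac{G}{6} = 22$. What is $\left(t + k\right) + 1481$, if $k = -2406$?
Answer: $7175$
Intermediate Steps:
$G = -90$ ($G = 42 - 132 = -90$)
$t = 8100$ ($t = \left(-90\right)^{2} = 8100$)
$\left(t + k\right) + 1481 = \left(8100 - 2406\right) + 1481 = 5694 + 1481 = 7175$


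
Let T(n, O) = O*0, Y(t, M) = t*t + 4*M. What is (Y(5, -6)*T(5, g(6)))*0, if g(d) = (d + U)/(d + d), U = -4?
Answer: 0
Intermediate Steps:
Y(t, M) = t² + 4*M
g(d) = (-4 + d)/(2*d) (g(d) = (d - 4)/(d + d) = (-4 + d)/((2*d)) = (-4 + d)*(1/(2*d)) = (-4 + d)/(2*d))
T(n, O) = 0
(Y(5, -6)*T(5, g(6)))*0 = ((5² + 4*(-6))*0)*0 = ((25 - 24)*0)*0 = (1*0)*0 = 0*0 = 0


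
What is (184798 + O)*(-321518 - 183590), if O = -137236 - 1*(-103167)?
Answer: -76134423732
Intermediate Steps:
O = -34069 (O = -137236 + 103167 = -34069)
(184798 + O)*(-321518 - 183590) = (184798 - 34069)*(-321518 - 183590) = 150729*(-505108) = -76134423732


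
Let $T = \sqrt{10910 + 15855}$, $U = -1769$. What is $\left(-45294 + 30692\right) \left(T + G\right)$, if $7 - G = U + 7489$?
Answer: $83421226 - 14602 \sqrt{26765} \approx 8.1032 \cdot 10^{7}$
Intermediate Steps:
$T = \sqrt{26765} \approx 163.6$
$G = -5713$ ($G = 7 - \left(-1769 + 7489\right) = 7 - 5720 = -5713$)
$\left(-45294 + 30692\right) \left(T + G\right) = \left(-45294 + 30692\right) \left(\sqrt{26765} - 5713\right) = - 14602 \left(-5713 + \sqrt{26765}\right) = 83421226 - 14602 \sqrt{26765}$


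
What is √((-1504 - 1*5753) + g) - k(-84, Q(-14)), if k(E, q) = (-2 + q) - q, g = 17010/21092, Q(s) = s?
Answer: 2 + I*√807020174082/10546 ≈ 2.0 + 85.183*I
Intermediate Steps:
g = 8505/10546 (g = 17010*(1/21092) = 8505/10546 ≈ 0.80647)
k(E, q) = -2
√((-1504 - 1*5753) + g) - k(-84, Q(-14)) = √((-1504 - 1*5753) + 8505/10546) - 1*(-2) = √((-1504 - 5753) + 8505/10546) + 2 = √(-7257 + 8505/10546) + 2 = √(-76523817/10546) + 2 = I*√807020174082/10546 + 2 = 2 + I*√807020174082/10546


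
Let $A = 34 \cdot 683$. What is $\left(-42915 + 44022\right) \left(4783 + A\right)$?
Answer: $31001535$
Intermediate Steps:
$A = 23222$
$\left(-42915 + 44022\right) \left(4783 + A\right) = \left(-42915 + 44022\right) \left(4783 + 23222\right) = 1107 \cdot 28005 = 31001535$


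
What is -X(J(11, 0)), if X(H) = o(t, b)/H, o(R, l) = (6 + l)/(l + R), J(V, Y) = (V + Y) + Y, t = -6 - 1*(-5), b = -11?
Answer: -5/132 ≈ -0.037879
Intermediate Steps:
t = -1 (t = -6 + 5 = -1)
J(V, Y) = V + 2*Y
o(R, l) = (6 + l)/(R + l)
X(H) = 5/(12*H) (X(H) = ((6 - 11)/(-1 - 11))/H = (-5/(-12))/H = (-1/12*(-5))/H = 5/(12*H))
-X(J(11, 0)) = -5/(12*(11 + 2*0)) = -5/(12*(11 + 0)) = -5/(12*11) = -1*5/132 = -5/132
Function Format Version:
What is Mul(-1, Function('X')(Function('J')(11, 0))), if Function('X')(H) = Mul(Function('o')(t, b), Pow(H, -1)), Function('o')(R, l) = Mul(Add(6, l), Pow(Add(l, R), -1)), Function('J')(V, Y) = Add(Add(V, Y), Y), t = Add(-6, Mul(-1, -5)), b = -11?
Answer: Rational(-5, 132) ≈ -0.037879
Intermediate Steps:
t = -1 (t = Add(-6, 5) = -1)
Function('J')(V, Y) = Add(V, Mul(2, Y))
Function('o')(R, l) = Mul(Pow(Add(R, l), -1), Add(6, l)) (Function('o')(R, l) = Mul(Add(6, l), Pow(Add(R, l), -1)) = Mul(Pow(Add(R, l), -1), Add(6, l)))
Function('X')(H) = Mul(Rational(5, 12), Pow(H, -1)) (Function('X')(H) = Mul(Mul(Pow(Add(-1, -11), -1), Add(6, -11)), Pow(H, -1)) = Mul(Mul(Pow(-12, -1), -5), Pow(H, -1)) = Mul(Mul(Rational(-1, 12), -5), Pow(H, -1)) = Mul(Rational(5, 12), Pow(H, -1)))
Mul(-1, Function('X')(Function('J')(11, 0))) = Mul(-1, Mul(Rational(5, 12), Pow(Add(11, Mul(2, 0)), -1))) = Mul(-1, Mul(Rational(5, 12), Pow(Add(11, 0), -1))) = Mul(-1, Mul(Rational(5, 12), Pow(11, -1))) = Mul(-1, Mul(Rational(5, 12), Rational(1, 11))) = Mul(-1, Rational(5, 132)) = Rational(-5, 132)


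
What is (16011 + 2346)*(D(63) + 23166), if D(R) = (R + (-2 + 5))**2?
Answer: 505221354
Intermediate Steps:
D(R) = (3 + R)**2 (D(R) = (R + 3)**2 = (3 + R)**2)
(16011 + 2346)*(D(63) + 23166) = (16011 + 2346)*((3 + 63)**2 + 23166) = 18357*(66**2 + 23166) = 18357*(4356 + 23166) = 18357*27522 = 505221354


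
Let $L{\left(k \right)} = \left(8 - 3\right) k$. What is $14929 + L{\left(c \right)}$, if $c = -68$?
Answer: $14589$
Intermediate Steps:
$L{\left(k \right)} = 5 k$
$14929 + L{\left(c \right)} = 14929 + 5 \left(-68\right) = 14929 - 340 = 14589$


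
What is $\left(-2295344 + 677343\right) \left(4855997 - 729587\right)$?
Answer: $-6676535506410$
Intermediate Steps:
$\left(-2295344 + 677343\right) \left(4855997 - 729587\right) = \left(-1618001\right) 4126410 = -6676535506410$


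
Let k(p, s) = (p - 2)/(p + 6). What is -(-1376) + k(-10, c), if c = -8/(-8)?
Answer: 1379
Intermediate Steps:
c = 1 (c = -8*(-1/8) = 1)
k(p, s) = (-2 + p)/(6 + p)
-(-1376) + k(-10, c) = -(-1376) + (-2 - 10)/(6 - 10) = -43*(-32) - 12/(-4) = 1376 - 1/4*(-12) = 1376 + 3 = 1379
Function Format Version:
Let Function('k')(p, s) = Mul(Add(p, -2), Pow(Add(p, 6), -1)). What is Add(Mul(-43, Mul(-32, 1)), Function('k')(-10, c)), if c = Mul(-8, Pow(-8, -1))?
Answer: 1379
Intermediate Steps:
c = 1 (c = Mul(-8, Rational(-1, 8)) = 1)
Function('k')(p, s) = Mul(Pow(Add(6, p), -1), Add(-2, p)) (Function('k')(p, s) = Mul(Add(-2, p), Pow(Add(6, p), -1)) = Mul(Pow(Add(6, p), -1), Add(-2, p)))
Add(Mul(-43, Mul(-32, 1)), Function('k')(-10, c)) = Add(Mul(-43, Mul(-32, 1)), Mul(Pow(Add(6, -10), -1), Add(-2, -10))) = Add(Mul(-43, -32), Mul(Pow(-4, -1), -12)) = Add(1376, Mul(Rational(-1, 4), -12)) = Add(1376, 3) = 1379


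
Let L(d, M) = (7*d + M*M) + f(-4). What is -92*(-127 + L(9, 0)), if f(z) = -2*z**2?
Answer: 8832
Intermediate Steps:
L(d, M) = -32 + M**2 + 7*d (L(d, M) = (7*d + M*M) - 2*(-4)**2 = (7*d + M**2) - 2*16 = (M**2 + 7*d) - 32 = -32 + M**2 + 7*d)
-92*(-127 + L(9, 0)) = -92*(-127 + (-32 + 0**2 + 7*9)) = -92*(-127 + (-32 + 0 + 63)) = -92*(-127 + 31) = -92*(-96) = 8832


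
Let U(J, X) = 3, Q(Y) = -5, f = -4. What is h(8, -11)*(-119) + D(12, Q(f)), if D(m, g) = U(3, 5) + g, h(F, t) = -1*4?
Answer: 474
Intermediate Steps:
h(F, t) = -4
D(m, g) = 3 + g
h(8, -11)*(-119) + D(12, Q(f)) = -4*(-119) + (3 - 5) = 476 - 2 = 474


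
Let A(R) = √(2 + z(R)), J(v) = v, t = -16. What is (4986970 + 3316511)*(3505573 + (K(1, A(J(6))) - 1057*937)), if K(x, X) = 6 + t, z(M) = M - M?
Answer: 20884533451074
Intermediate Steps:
z(M) = 0
A(R) = √2 (A(R) = √(2 + 0) = √2)
K(x, X) = -10 (K(x, X) = 6 - 16 = -10)
(4986970 + 3316511)*(3505573 + (K(1, A(J(6))) - 1057*937)) = (4986970 + 3316511)*(3505573 + (-10 - 1057*937)) = 8303481*(3505573 + (-10 - 990409)) = 8303481*(3505573 - 990419) = 8303481*2515154 = 20884533451074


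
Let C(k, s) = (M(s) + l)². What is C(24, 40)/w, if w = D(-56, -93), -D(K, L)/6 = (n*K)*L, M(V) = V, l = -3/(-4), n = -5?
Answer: 26569/2499840 ≈ 0.010628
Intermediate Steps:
l = ¾ (l = -3*(-¼) = ¾ ≈ 0.75000)
C(k, s) = (¾ + s)² (C(k, s) = (s + ¾)² = (¾ + s)²)
D(K, L) = 30*K*L (D(K, L) = -6*(-5*K)*L = -(-30)*K*L = 30*K*L)
w = 156240 (w = 30*(-56)*(-93) = 156240)
C(24, 40)/w = ((3 + 4*40)²/16)/156240 = ((3 + 160)²/16)*(1/156240) = ((1/16)*163²)*(1/156240) = ((1/16)*26569)*(1/156240) = (26569/16)*(1/156240) = 26569/2499840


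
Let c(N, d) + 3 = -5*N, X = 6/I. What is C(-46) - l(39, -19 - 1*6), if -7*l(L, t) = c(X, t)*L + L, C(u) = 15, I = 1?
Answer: -1143/7 ≈ -163.29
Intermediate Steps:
X = 6 (X = 6/1 = 6*1 = 6)
c(N, d) = -3 - 5*N
l(L, t) = 32*L/7 (l(L, t) = -((-3 - 5*6)*L + L)/7 = -((-3 - 30)*L + L)/7 = -(-33*L + L)/7 = -(-32)*L/7 = 32*L/7)
C(-46) - l(39, -19 - 1*6) = 15 - 32*39/7 = 15 - 1*1248/7 = 15 - 1248/7 = -1143/7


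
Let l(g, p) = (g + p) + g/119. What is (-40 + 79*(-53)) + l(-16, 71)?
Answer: -496484/119 ≈ -4172.1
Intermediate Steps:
l(g, p) = p + 120*g/119 (l(g, p) = (g + p) + g*(1/119) = (g + p) + g/119 = p + 120*g/119)
(-40 + 79*(-53)) + l(-16, 71) = (-40 + 79*(-53)) + (71 + (120/119)*(-16)) = (-40 - 4187) + (71 - 1920/119) = -4227 + 6529/119 = -496484/119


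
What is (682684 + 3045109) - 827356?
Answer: 2900437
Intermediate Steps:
(682684 + 3045109) - 827356 = 3727793 - 827356 = 2900437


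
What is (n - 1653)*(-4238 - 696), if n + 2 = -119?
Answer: 8752916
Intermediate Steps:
n = -121 (n = -2 - 119 = -121)
(n - 1653)*(-4238 - 696) = (-121 - 1653)*(-4238 - 696) = -1774*(-4934) = 8752916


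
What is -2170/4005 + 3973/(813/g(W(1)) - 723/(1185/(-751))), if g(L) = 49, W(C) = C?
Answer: 1986431111/253825686 ≈ 7.8260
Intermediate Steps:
-2170/4005 + 3973/(813/g(W(1)) - 723/(1185/(-751))) = -2170/4005 + 3973/(813/49 - 723/(1185/(-751))) = -2170*1/4005 + 3973/(813*(1/49) - 723/(1185*(-1/751))) = -434/801 + 3973/(813/49 - 723/(-1185/751)) = -434/801 + 3973/(813/49 - 723*(-751/1185)) = -434/801 + 3973/(813/49 + 180991/395) = -434/801 + 3973/(9189694/19355) = -434/801 + 3973*(19355/9189694) = -434/801 + 2651635/316886 = 1986431111/253825686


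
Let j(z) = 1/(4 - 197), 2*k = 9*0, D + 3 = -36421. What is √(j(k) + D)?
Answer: I*√1356757769/193 ≈ 190.85*I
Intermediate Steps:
D = -36424 (D = -3 - 36421 = -36424)
k = 0 (k = (9*0)/2 = (½)*0 = 0)
j(z) = -1/193 (j(z) = 1/(-193) = -1/193)
√(j(k) + D) = √(-1/193 - 36424) = √(-7029833/193) = I*√1356757769/193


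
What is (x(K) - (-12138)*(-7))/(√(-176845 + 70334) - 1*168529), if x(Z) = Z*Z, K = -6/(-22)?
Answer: 577541973311/1145552590864 + 3426959*I*√106511/1145552590864 ≈ 0.50416 + 0.00097632*I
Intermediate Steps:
K = 3/11 (K = -6*(-1/22) = 3/11 ≈ 0.27273)
x(Z) = Z²
(x(K) - (-12138)*(-7))/(√(-176845 + 70334) - 1*168529) = ((3/11)² - (-12138)*(-7))/(√(-176845 + 70334) - 1*168529) = (9/121 - 289*294)/(√(-106511) - 168529) = (9/121 - 84966)/(I*√106511 - 168529) = -10280877/(121*(-168529 + I*√106511))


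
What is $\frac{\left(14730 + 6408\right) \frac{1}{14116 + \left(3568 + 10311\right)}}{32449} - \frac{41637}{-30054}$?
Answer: $\frac{12608030750129}{9100448925590} \approx 1.3854$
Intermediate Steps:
$\frac{\left(14730 + 6408\right) \frac{1}{14116 + \left(3568 + 10311\right)}}{32449} - \frac{41637}{-30054} = \frac{21138}{14116 + 13879} \cdot \frac{1}{32449} - - \frac{13879}{10018} = \frac{21138}{27995} \cdot \frac{1}{32449} + \frac{13879}{10018} = \frac{21138}{908409755} + \frac{13879}{10018} = \frac{12608030750129}{9100448925590}$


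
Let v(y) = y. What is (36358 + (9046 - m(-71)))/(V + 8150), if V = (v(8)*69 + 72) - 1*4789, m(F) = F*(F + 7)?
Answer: 8172/797 ≈ 10.253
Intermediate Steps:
m(F) = F*(7 + F)
V = -4165 (V = (8*69 + 72) - 1*4789 = (552 + 72) - 4789 = 624 - 4789 = -4165)
(36358 + (9046 - m(-71)))/(V + 8150) = (36358 + (9046 - (-71)*(7 - 71)))/(-4165 + 8150) = (36358 + (9046 - (-71)*(-64)))/3985 = (36358 + (9046 - 1*4544))*(1/3985) = (36358 + (9046 - 4544))*(1/3985) = (36358 + 4502)*(1/3985) = 40860*(1/3985) = 8172/797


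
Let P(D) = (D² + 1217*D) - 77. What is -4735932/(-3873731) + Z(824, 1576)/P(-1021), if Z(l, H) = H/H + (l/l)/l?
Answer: 260410520836583/213002305329464 ≈ 1.2226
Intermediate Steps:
Z(l, H) = 1 + 1/l
P(D) = -77 + D² + 1217*D
-4735932/(-3873731) + Z(824, 1576)/P(-1021) = -4735932/(-3873731) + ((1 + 824)/824)/(-77 + (-1021)² + 1217*(-1021)) = -4735932*(-1/3873731) + ((1/824)*825)/(-77 + 1042441 - 1242557) = 4735932/3873731 + (825/824)/(-200193) = 4735932/3873731 + (825/824)*(-1/200193) = 4735932/3873731 - 275/54986344 = 260410520836583/213002305329464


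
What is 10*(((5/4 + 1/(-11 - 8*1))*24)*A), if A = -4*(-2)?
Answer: 43680/19 ≈ 2298.9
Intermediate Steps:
A = 8
10*(((5/4 + 1/(-11 - 8*1))*24)*A) = 10*(((5/4 + 1/(-11 - 8*1))*24)*8) = 10*(((5*(1/4) + 1/(-19))*24)*8) = 10*(((5/4 - 1/19*1)*24)*8) = 10*(((5/4 - 1/19)*24)*8) = 10*(((91/76)*24)*8) = 10*((546/19)*8) = 10*(4368/19) = 43680/19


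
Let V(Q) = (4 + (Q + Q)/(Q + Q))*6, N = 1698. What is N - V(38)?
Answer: 1668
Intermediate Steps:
V(Q) = 30 (V(Q) = (4 + (2*Q)/((2*Q)))*6 = (4 + (2*Q)*(1/(2*Q)))*6 = (4 + 1)*6 = 5*6 = 30)
N - V(38) = 1698 - 1*30 = 1698 - 30 = 1668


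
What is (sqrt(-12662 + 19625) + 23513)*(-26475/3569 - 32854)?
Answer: -2757661094713/3569 - 117282401*sqrt(6963)/3569 ≈ -7.7541e+8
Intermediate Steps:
(sqrt(-12662 + 19625) + 23513)*(-26475/3569 - 32854) = (sqrt(6963) + 23513)*(-26475*1/3569 - 32854) = (23513 + sqrt(6963))*(-26475/3569 - 32854) = (23513 + sqrt(6963))*(-117282401/3569) = -2757661094713/3569 - 117282401*sqrt(6963)/3569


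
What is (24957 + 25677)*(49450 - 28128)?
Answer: 1079618148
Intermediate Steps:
(24957 + 25677)*(49450 - 28128) = 50634*21322 = 1079618148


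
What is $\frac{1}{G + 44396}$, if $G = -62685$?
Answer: $- \frac{1}{18289} \approx -5.4678 \cdot 10^{-5}$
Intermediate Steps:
$\frac{1}{G + 44396} = \frac{1}{-62685 + 44396} = \frac{1}{-18289} = - \frac{1}{18289}$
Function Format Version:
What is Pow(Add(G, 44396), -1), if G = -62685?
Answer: Rational(-1, 18289) ≈ -5.4678e-5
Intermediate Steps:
Pow(Add(G, 44396), -1) = Pow(Add(-62685, 44396), -1) = Pow(-18289, -1) = Rational(-1, 18289)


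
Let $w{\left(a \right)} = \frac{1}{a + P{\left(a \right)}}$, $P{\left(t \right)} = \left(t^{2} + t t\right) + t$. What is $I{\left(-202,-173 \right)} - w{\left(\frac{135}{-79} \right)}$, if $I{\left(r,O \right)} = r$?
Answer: $- \frac{3060481}{15120} \approx -202.41$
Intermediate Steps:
$P{\left(t \right)} = t + 2 t^{2}$ ($P{\left(t \right)} = \left(t^{2} + t^{2}\right) + t = 2 t^{2} + t = t + 2 t^{2}$)
$w{\left(a \right)} = \frac{1}{a + a \left(1 + 2 a\right)}$
$I{\left(-202,-173 \right)} - w{\left(\frac{135}{-79} \right)} = -202 - \frac{1}{2 \frac{135}{-79} \left(1 + \frac{135}{-79}\right)} = -202 - \frac{1}{2 \cdot 135 \left(- \frac{1}{79}\right) \left(1 + 135 \left(- \frac{1}{79}\right)\right)} = -202 - \frac{1}{2 \left(- \frac{135}{79}\right) \left(1 - \frac{135}{79}\right)} = -202 - \frac{1}{2} \left(- \frac{79}{135}\right) \frac{1}{- \frac{56}{79}} = -202 - \frac{1}{2} \left(- \frac{79}{135}\right) \left(- \frac{79}{56}\right) = -202 - \frac{6241}{15120} = - \frac{3060481}{15120}$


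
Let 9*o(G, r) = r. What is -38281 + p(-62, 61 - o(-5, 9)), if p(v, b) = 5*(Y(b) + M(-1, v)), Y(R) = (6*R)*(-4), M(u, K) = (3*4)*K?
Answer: -49201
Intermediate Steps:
o(G, r) = r/9
M(u, K) = 12*K
Y(R) = -24*R
p(v, b) = -120*b + 60*v (p(v, b) = 5*(-24*b + 12*v) = -120*b + 60*v)
-38281 + p(-62, 61 - o(-5, 9)) = -38281 + (-120*(61 - 9/9) + 60*(-62)) = -38281 + (-120*(61 - 1*1) - 3720) = -38281 + (-120*(61 - 1) - 3720) = -38281 + (-120*60 - 3720) = -38281 + (-7200 - 3720) = -38281 - 10920 = -49201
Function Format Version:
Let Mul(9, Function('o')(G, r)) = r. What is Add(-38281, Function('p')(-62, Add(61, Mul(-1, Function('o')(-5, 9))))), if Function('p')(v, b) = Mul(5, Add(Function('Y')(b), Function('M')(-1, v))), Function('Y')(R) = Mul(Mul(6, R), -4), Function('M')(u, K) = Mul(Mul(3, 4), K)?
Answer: -49201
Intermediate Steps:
Function('o')(G, r) = Mul(Rational(1, 9), r)
Function('M')(u, K) = Mul(12, K)
Function('Y')(R) = Mul(-24, R)
Function('p')(v, b) = Add(Mul(-120, b), Mul(60, v)) (Function('p')(v, b) = Mul(5, Add(Mul(-24, b), Mul(12, v))) = Add(Mul(-120, b), Mul(60, v)))
Add(-38281, Function('p')(-62, Add(61, Mul(-1, Function('o')(-5, 9))))) = Add(-38281, Add(Mul(-120, Add(61, Mul(-1, Mul(Rational(1, 9), 9)))), Mul(60, -62))) = Add(-38281, Add(Mul(-120, Add(61, Mul(-1, 1))), -3720)) = Add(-38281, Add(Mul(-120, Add(61, -1)), -3720)) = Add(-38281, Add(Mul(-120, 60), -3720)) = Add(-38281, Add(-7200, -3720)) = Add(-38281, -10920) = -49201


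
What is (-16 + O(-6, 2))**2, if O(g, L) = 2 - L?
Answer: 256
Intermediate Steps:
(-16 + O(-6, 2))**2 = (-16 + (2 - 1*2))**2 = (-16 + (2 - 2))**2 = (-16 + 0)**2 = (-16)**2 = 256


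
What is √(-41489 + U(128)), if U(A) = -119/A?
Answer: 3*I*√1180158/16 ≈ 203.69*I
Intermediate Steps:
√(-41489 + U(128)) = √(-41489 - 119/128) = √(-5310711/128) = 3*I*√1180158/16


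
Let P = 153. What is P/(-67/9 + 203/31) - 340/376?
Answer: -1008457/5875 ≈ -171.65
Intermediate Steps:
P/(-67/9 + 203/31) - 340/376 = 153/(-67/9 + 203/31) - 340/376 = 153/(-67*⅑ + 203*(1/31)) - 340*1/376 = 153/(-67/9 + 203/31) - 85/94 = 153/(-250/279) - 85/94 = 153*(-279/250) - 85/94 = -42687/250 - 85/94 = -1008457/5875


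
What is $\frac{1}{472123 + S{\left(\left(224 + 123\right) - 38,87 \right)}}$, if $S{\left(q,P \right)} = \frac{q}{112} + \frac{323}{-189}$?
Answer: $\frac{3024}{1427703127} \approx 2.1181 \cdot 10^{-6}$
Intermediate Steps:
$S{\left(q,P \right)} = - \frac{323}{189} + \frac{q}{112}$ ($S{\left(q,P \right)} = q \frac{1}{112} + 323 \left(- \frac{1}{189}\right) = \frac{q}{112} - \frac{323}{189} = - \frac{323}{189} + \frac{q}{112}$)
$\frac{1}{472123 + S{\left(\left(224 + 123\right) - 38,87 \right)}} = \frac{1}{472123 - \left(\frac{323}{189} - \frac{\left(224 + 123\right) - 38}{112}\right)} = \frac{1}{472123 - \left(\frac{323}{189} - \frac{347 - 38}{112}\right)} = \frac{1}{472123 + \left(- \frac{323}{189} + \frac{1}{112} \cdot 309\right)} = \frac{1}{472123 + \left(- \frac{323}{189} + \frac{309}{112}\right)} = \frac{1}{472123 + \frac{3175}{3024}} = \frac{1}{\frac{1427703127}{3024}} = \frac{3024}{1427703127}$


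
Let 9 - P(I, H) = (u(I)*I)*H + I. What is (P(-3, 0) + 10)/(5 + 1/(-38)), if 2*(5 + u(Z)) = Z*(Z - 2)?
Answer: 836/189 ≈ 4.4233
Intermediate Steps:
u(Z) = -5 + Z*(-2 + Z)/2 (u(Z) = -5 + (Z*(Z - 2))/2 = -5 + (Z*(-2 + Z))/2 = -5 + Z*(-2 + Z)/2)
P(I, H) = 9 - I - H*I*(-5 + I²/2 - I) (P(I, H) = 9 - (((-5 + I²/2 - I)*I)*H + I) = 9 - ((I*(-5 + I²/2 - I))*H + I) = 9 - (H*I*(-5 + I²/2 - I) + I) = 9 - (I + H*I*(-5 + I²/2 - I)) = 9 + (-I - H*I*(-5 + I²/2 - I)) = 9 - I - H*I*(-5 + I²/2 - I))
(P(-3, 0) + 10)/(5 + 1/(-38)) = ((9 - 1*(-3) + (½)*0*(-3)*(10 - 1*(-3)² + 2*(-3))) + 10)/(5 + 1/(-38)) = ((9 + 3 + (½)*0*(-3)*(10 - 1*9 - 6)) + 10)/(5 - 1/38) = ((9 + 3 + (½)*0*(-3)*(10 - 9 - 6)) + 10)/(189/38) = ((9 + 3 + (½)*0*(-3)*(-5)) + 10)*(38/189) = ((9 + 3 + 0) + 10)*(38/189) = (12 + 10)*(38/189) = 22*(38/189) = 836/189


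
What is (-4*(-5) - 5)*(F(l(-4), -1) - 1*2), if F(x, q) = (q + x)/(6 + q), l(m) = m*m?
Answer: 15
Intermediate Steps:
l(m) = m²
F(x, q) = (q + x)/(6 + q)
(-4*(-5) - 5)*(F(l(-4), -1) - 1*2) = (-4*(-5) - 5)*((-1 + (-4)²)/(6 - 1) - 1*2) = (20 - 5)*((-1 + 16)/5 - 2) = 15*((⅕)*15 - 2) = 15*(3 - 2) = 15*1 = 15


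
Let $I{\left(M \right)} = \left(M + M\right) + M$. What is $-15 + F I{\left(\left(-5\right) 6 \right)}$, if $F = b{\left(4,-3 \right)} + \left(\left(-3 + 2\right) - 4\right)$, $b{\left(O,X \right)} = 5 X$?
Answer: $1785$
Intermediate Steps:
$I{\left(M \right)} = 3 M$ ($I{\left(M \right)} = 2 M + M = 3 M$)
$F = -20$ ($F = 5 \left(-3\right) + \left(\left(-3 + 2\right) - 4\right) = -15 - 5 = -20$)
$-15 + F I{\left(\left(-5\right) 6 \right)} = -15 - 20 \cdot 3 \left(\left(-5\right) 6\right) = -15 - 20 \cdot 3 \left(-30\right) = -15 - -1800 = -15 + 1800 = 1785$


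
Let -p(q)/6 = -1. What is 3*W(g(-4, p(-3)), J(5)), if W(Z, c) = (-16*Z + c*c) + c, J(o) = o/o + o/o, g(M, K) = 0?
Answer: 18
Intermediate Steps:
p(q) = 6 (p(q) = -6*(-1) = 6)
J(o) = 2 (J(o) = 1 + 1 = 2)
W(Z, c) = c + c**2 - 16*Z (W(Z, c) = (-16*Z + c**2) + c = (c**2 - 16*Z) + c = c + c**2 - 16*Z)
3*W(g(-4, p(-3)), J(5)) = 3*(2 + 2**2 - 16*0) = 3*(2 + 4 + 0) = 3*6 = 18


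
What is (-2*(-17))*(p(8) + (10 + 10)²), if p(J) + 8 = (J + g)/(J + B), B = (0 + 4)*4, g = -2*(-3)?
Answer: 80087/6 ≈ 13348.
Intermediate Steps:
g = 6
B = 16 (B = 4*4 = 16)
p(J) = -8 + (6 + J)/(16 + J) (p(J) = -8 + (J + 6)/(J + 16) = -8 + (6 + J)/(16 + J))
(-2*(-17))*(p(8) + (10 + 10)²) = (-2*(-17))*((-122 - 7*8)/(16 + 8) + (10 + 10)²) = 34*((-122 - 56)/24 + 20²) = 34*((1/24)*(-178) + 400) = 34*(-89/12 + 400) = 34*(4711/12) = 80087/6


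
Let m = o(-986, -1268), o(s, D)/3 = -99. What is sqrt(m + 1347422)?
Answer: 5*sqrt(53885) ≈ 1160.7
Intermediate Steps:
o(s, D) = -297 (o(s, D) = 3*(-99) = -297)
m = -297
sqrt(m + 1347422) = sqrt(-297 + 1347422) = sqrt(1347125) = 5*sqrt(53885)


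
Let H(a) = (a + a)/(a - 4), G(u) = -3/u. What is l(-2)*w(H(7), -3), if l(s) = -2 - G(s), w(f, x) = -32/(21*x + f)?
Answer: -48/25 ≈ -1.9200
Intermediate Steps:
H(a) = 2*a/(-4 + a) (H(a) = (2*a)/(-4 + a) = 2*a/(-4 + a))
w(f, x) = -32/(f + 21*x)
l(s) = -2 + 3/s (l(s) = -2 - (-3)/s = -2 + 3/s)
l(-2)*w(H(7), -3) = (-2 + 3/(-2))*(-32/(2*7/(-4 + 7) + 21*(-3))) = (-2 + 3*(-½))*(-32/(2*7/3 - 63)) = (-2 - 3/2)*(-32/(2*7*(⅓) - 63)) = -(-112)/(14/3 - 63) = -(-112)/(-175/3) = -(-112)*(-3)/175 = -7/2*96/175 = -48/25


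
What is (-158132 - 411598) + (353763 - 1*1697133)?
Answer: -1913100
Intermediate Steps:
(-158132 - 411598) + (353763 - 1*1697133) = -569730 + (353763 - 1697133) = -569730 - 1343370 = -1913100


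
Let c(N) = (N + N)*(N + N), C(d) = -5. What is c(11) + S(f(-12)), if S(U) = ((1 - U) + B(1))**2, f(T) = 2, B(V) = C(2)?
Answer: 520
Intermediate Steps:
B(V) = -5
c(N) = 4*N**2 (c(N) = (2*N)*(2*N) = 4*N**2)
S(U) = (-4 - U)**2 (S(U) = ((1 - U) - 5)**2 = (-4 - U)**2)
c(11) + S(f(-12)) = 4*11**2 + (4 + 2)**2 = 4*121 + 6**2 = 484 + 36 = 520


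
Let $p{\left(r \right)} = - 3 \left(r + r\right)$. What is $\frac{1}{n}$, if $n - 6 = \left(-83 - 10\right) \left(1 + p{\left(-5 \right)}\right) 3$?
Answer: $- \frac{1}{8643} \approx -0.0001157$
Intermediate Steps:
$p{\left(r \right)} = - 6 r$ ($p{\left(r \right)} = - 3 \cdot 2 r = - 6 r$)
$n = -8643$ ($n = 6 + \left(-83 - 10\right) \left(1 - -30\right) 3 = 6 - 93 \left(1 + 30\right) 3 = 6 - 93 \cdot 31 \cdot 3 = 6 - 8649 = -8643$)
$\frac{1}{n} = \frac{1}{-8643} = - \frac{1}{8643}$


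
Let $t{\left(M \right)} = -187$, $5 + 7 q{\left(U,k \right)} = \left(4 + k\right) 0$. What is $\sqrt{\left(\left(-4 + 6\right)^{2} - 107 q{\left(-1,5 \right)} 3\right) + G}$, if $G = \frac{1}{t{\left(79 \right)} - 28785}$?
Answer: $\frac{\sqrt{2398728649569}}{101402} \approx 15.274$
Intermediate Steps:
$q{\left(U,k \right)} = - \frac{5}{7}$ ($q{\left(U,k \right)} = - \frac{5}{7} + \frac{\left(4 + k\right) 0}{7} = - \frac{5}{7} + \frac{1}{7} \cdot 0 = - \frac{5}{7} + 0 = - \frac{5}{7}$)
$G = - \frac{1}{28972}$ ($G = \frac{1}{-187 - 28785} = \frac{1}{-28972} = - \frac{1}{28972} \approx -3.4516 \cdot 10^{-5}$)
$\sqrt{\left(\left(-4 + 6\right)^{2} - 107 q{\left(-1,5 \right)} 3\right) + G} = \sqrt{\left(\left(-4 + 6\right)^{2} - 107 \left(\left(- \frac{5}{7}\right) 3\right)\right) - \frac{1}{28972}} = \sqrt{\left(2^{2} - - \frac{1605}{7}\right) - \frac{1}{28972}} = \sqrt{\left(4 + \frac{1605}{7}\right) - \frac{1}{28972}} = \sqrt{\frac{1633}{7} - \frac{1}{28972}} = \sqrt{\frac{47311269}{202804}} = \frac{\sqrt{2398728649569}}{101402}$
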